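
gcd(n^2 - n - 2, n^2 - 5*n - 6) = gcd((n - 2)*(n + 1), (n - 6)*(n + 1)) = n + 1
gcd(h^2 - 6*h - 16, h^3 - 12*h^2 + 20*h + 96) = h^2 - 6*h - 16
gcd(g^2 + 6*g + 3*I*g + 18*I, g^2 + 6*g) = g + 6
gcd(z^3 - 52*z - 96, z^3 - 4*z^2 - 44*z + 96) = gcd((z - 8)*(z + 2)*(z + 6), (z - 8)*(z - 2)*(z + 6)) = z^2 - 2*z - 48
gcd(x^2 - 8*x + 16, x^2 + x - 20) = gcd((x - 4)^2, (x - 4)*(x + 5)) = x - 4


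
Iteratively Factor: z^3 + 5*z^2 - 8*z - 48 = (z + 4)*(z^2 + z - 12) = (z - 3)*(z + 4)*(z + 4)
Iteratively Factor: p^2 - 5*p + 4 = (p - 1)*(p - 4)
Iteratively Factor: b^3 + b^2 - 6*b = (b)*(b^2 + b - 6) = b*(b - 2)*(b + 3)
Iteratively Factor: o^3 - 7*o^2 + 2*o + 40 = (o - 4)*(o^2 - 3*o - 10) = (o - 4)*(o + 2)*(o - 5)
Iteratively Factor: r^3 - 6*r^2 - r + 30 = (r - 5)*(r^2 - r - 6) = (r - 5)*(r - 3)*(r + 2)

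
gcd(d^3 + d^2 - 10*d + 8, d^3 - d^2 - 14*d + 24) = d^2 + 2*d - 8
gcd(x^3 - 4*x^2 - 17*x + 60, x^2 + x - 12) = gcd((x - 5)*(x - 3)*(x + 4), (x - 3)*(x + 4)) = x^2 + x - 12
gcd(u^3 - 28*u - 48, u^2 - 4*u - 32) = u + 4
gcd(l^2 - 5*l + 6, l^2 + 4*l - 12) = l - 2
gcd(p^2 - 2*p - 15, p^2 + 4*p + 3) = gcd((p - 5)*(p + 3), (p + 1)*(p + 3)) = p + 3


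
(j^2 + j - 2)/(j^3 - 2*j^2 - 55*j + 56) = (j + 2)/(j^2 - j - 56)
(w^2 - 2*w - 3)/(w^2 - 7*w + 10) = (w^2 - 2*w - 3)/(w^2 - 7*w + 10)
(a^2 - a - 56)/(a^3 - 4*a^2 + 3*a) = (a^2 - a - 56)/(a*(a^2 - 4*a + 3))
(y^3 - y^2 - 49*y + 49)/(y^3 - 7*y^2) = 1 + 6/y - 7/y^2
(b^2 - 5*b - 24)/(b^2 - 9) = (b - 8)/(b - 3)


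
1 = 1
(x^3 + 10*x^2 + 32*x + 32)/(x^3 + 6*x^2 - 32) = (x + 2)/(x - 2)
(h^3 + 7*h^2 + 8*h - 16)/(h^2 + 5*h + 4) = (h^2 + 3*h - 4)/(h + 1)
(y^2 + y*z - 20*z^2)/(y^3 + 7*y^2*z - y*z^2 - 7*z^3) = (y^2 + y*z - 20*z^2)/(y^3 + 7*y^2*z - y*z^2 - 7*z^3)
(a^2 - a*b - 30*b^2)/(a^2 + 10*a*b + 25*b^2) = (a - 6*b)/(a + 5*b)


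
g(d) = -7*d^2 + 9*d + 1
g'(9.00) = -117.00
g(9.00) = -485.00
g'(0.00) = 9.00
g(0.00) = 1.00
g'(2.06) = -19.84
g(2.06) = -10.17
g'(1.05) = -5.70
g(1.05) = 2.73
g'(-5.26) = 82.64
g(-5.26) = -240.01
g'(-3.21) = 53.94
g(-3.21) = -100.02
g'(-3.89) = 63.46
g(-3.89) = -139.93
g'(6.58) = -83.12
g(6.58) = -242.85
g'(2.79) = -30.06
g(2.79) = -28.38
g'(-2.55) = 44.70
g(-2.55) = -67.47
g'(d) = 9 - 14*d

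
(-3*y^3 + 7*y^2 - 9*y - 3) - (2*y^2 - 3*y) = -3*y^3 + 5*y^2 - 6*y - 3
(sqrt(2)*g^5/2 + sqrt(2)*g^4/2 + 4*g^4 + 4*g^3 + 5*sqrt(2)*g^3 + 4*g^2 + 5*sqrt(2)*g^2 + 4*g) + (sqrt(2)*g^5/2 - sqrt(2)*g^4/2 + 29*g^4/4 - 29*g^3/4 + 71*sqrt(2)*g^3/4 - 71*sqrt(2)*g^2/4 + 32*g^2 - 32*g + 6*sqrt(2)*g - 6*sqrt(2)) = sqrt(2)*g^5 + 45*g^4/4 - 13*g^3/4 + 91*sqrt(2)*g^3/4 - 51*sqrt(2)*g^2/4 + 36*g^2 - 28*g + 6*sqrt(2)*g - 6*sqrt(2)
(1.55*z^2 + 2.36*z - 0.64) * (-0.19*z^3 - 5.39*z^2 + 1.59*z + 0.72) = -0.2945*z^5 - 8.8029*z^4 - 10.1343*z^3 + 8.318*z^2 + 0.6816*z - 0.4608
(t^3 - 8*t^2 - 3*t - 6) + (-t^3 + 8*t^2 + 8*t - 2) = 5*t - 8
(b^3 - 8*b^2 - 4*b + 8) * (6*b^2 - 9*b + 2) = 6*b^5 - 57*b^4 + 50*b^3 + 68*b^2 - 80*b + 16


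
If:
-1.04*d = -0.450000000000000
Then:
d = 0.43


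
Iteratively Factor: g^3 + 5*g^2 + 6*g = (g + 3)*(g^2 + 2*g) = (g + 2)*(g + 3)*(g)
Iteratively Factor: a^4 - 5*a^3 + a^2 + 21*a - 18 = (a + 2)*(a^3 - 7*a^2 + 15*a - 9) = (a - 1)*(a + 2)*(a^2 - 6*a + 9) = (a - 3)*(a - 1)*(a + 2)*(a - 3)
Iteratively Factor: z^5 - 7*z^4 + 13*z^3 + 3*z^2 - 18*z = (z - 3)*(z^4 - 4*z^3 + z^2 + 6*z) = z*(z - 3)*(z^3 - 4*z^2 + z + 6) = z*(z - 3)^2*(z^2 - z - 2) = z*(z - 3)^2*(z - 2)*(z + 1)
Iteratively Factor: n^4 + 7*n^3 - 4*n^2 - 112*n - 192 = (n + 4)*(n^3 + 3*n^2 - 16*n - 48) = (n - 4)*(n + 4)*(n^2 + 7*n + 12) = (n - 4)*(n + 3)*(n + 4)*(n + 4)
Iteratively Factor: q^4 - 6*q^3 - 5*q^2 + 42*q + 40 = (q - 5)*(q^3 - q^2 - 10*q - 8) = (q - 5)*(q + 2)*(q^2 - 3*q - 4) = (q - 5)*(q + 1)*(q + 2)*(q - 4)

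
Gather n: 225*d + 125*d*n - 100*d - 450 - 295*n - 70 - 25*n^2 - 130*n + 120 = 125*d - 25*n^2 + n*(125*d - 425) - 400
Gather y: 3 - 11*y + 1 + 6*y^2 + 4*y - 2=6*y^2 - 7*y + 2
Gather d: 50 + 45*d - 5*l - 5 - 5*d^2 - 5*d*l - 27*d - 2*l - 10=-5*d^2 + d*(18 - 5*l) - 7*l + 35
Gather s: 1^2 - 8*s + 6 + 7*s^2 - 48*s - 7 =7*s^2 - 56*s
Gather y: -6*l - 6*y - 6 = -6*l - 6*y - 6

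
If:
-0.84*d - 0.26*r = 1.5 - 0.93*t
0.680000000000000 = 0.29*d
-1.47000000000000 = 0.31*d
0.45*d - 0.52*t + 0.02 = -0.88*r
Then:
No Solution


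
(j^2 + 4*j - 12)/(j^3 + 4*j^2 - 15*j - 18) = (j - 2)/(j^2 - 2*j - 3)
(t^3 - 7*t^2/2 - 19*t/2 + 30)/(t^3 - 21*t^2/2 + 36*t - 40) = (t + 3)/(t - 4)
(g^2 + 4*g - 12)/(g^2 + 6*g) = (g - 2)/g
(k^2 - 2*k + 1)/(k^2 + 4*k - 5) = (k - 1)/(k + 5)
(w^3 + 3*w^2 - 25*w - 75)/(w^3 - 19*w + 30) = (w^2 - 2*w - 15)/(w^2 - 5*w + 6)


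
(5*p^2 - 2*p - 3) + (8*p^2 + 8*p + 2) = 13*p^2 + 6*p - 1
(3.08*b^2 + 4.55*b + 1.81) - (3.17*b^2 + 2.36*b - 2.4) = -0.0899999999999999*b^2 + 2.19*b + 4.21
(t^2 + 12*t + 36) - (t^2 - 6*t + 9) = 18*t + 27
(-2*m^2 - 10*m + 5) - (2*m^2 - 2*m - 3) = -4*m^2 - 8*m + 8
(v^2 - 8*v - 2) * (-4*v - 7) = -4*v^3 + 25*v^2 + 64*v + 14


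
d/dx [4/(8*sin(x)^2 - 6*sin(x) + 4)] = 2*(3 - 8*sin(x))*cos(x)/(4*sin(x)^2 - 3*sin(x) + 2)^2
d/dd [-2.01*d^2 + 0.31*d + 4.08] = 0.31 - 4.02*d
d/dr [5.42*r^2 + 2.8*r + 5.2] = 10.84*r + 2.8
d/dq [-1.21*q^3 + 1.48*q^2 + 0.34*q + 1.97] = -3.63*q^2 + 2.96*q + 0.34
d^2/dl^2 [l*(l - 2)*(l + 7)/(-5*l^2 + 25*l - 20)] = 16*(-4*l^3 + 15*l^2 - 27*l + 25)/(5*(l^6 - 15*l^5 + 87*l^4 - 245*l^3 + 348*l^2 - 240*l + 64))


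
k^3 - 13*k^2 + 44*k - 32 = (k - 8)*(k - 4)*(k - 1)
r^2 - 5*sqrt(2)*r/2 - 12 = (r - 4*sqrt(2))*(r + 3*sqrt(2)/2)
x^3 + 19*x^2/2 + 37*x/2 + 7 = (x + 1/2)*(x + 2)*(x + 7)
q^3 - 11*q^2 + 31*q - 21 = (q - 7)*(q - 3)*(q - 1)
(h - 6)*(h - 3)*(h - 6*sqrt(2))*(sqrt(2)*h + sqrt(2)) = sqrt(2)*h^4 - 12*h^3 - 8*sqrt(2)*h^3 + 9*sqrt(2)*h^2 + 96*h^2 - 108*h + 18*sqrt(2)*h - 216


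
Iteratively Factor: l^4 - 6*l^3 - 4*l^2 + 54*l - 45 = (l - 3)*(l^3 - 3*l^2 - 13*l + 15) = (l - 3)*(l - 1)*(l^2 - 2*l - 15) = (l - 3)*(l - 1)*(l + 3)*(l - 5)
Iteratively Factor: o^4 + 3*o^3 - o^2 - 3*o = (o + 1)*(o^3 + 2*o^2 - 3*o) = o*(o + 1)*(o^2 + 2*o - 3) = o*(o - 1)*(o + 1)*(o + 3)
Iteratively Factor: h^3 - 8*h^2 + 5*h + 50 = (h + 2)*(h^2 - 10*h + 25) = (h - 5)*(h + 2)*(h - 5)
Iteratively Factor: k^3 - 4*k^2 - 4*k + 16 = (k + 2)*(k^2 - 6*k + 8) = (k - 4)*(k + 2)*(k - 2)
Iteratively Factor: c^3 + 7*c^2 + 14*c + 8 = (c + 4)*(c^2 + 3*c + 2) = (c + 1)*(c + 4)*(c + 2)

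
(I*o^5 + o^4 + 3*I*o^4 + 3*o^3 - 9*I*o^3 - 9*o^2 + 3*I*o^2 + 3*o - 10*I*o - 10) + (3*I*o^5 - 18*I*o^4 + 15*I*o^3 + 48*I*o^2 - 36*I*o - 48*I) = 4*I*o^5 + o^4 - 15*I*o^4 + 3*o^3 + 6*I*o^3 - 9*o^2 + 51*I*o^2 + 3*o - 46*I*o - 10 - 48*I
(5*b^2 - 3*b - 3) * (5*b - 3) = 25*b^3 - 30*b^2 - 6*b + 9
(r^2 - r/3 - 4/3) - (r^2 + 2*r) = -7*r/3 - 4/3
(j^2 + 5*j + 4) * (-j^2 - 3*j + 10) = -j^4 - 8*j^3 - 9*j^2 + 38*j + 40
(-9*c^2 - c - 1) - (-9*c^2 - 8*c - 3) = 7*c + 2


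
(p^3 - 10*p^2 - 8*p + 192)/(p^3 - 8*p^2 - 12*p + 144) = (p - 8)/(p - 6)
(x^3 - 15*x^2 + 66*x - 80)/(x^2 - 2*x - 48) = (x^2 - 7*x + 10)/(x + 6)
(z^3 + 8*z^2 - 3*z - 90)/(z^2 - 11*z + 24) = (z^2 + 11*z + 30)/(z - 8)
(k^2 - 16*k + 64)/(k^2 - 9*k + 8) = (k - 8)/(k - 1)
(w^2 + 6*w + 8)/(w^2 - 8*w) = (w^2 + 6*w + 8)/(w*(w - 8))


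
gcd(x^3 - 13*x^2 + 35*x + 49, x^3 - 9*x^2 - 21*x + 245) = x^2 - 14*x + 49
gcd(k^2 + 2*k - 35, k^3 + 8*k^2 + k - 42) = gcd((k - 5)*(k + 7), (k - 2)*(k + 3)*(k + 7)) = k + 7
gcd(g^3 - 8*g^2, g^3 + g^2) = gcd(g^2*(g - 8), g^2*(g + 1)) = g^2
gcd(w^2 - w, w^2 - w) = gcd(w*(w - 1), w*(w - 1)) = w^2 - w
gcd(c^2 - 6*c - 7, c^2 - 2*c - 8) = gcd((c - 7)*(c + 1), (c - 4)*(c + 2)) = 1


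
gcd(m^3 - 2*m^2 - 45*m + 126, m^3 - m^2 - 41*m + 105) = m^2 + 4*m - 21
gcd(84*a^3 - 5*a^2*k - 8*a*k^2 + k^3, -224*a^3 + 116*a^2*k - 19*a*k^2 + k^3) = 28*a^2 - 11*a*k + k^2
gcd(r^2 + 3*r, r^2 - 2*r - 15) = r + 3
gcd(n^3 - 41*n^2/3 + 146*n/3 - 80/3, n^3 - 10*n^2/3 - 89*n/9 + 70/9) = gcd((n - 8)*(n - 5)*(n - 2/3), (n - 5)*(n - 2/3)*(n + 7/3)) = n^2 - 17*n/3 + 10/3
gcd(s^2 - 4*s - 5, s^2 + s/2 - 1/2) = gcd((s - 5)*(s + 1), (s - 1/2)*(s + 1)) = s + 1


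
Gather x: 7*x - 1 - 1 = 7*x - 2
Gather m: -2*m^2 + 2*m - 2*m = -2*m^2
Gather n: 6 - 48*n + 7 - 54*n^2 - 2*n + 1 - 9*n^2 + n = -63*n^2 - 49*n + 14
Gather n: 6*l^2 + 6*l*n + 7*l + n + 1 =6*l^2 + 7*l + n*(6*l + 1) + 1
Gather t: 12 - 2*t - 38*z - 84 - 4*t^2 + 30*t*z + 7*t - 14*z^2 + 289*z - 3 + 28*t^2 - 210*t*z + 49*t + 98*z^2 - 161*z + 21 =24*t^2 + t*(54 - 180*z) + 84*z^2 + 90*z - 54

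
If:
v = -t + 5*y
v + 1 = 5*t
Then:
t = 5*y/6 + 1/6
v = 25*y/6 - 1/6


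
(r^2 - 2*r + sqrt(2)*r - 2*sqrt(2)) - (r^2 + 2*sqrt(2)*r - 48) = -2*r - sqrt(2)*r - 2*sqrt(2) + 48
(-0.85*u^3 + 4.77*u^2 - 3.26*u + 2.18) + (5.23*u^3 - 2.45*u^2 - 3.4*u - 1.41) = 4.38*u^3 + 2.32*u^2 - 6.66*u + 0.77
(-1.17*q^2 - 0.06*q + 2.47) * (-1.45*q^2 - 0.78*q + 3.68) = 1.6965*q^4 + 0.9996*q^3 - 7.8403*q^2 - 2.1474*q + 9.0896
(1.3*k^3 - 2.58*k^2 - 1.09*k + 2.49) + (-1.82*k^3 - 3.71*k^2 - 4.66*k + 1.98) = -0.52*k^3 - 6.29*k^2 - 5.75*k + 4.47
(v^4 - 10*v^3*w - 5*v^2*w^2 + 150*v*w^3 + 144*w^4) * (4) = 4*v^4 - 40*v^3*w - 20*v^2*w^2 + 600*v*w^3 + 576*w^4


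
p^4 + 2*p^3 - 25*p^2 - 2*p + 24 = (p - 4)*(p - 1)*(p + 1)*(p + 6)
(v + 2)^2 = v^2 + 4*v + 4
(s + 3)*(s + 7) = s^2 + 10*s + 21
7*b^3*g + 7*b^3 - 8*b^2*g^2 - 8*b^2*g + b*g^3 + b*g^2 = (-7*b + g)*(-b + g)*(b*g + b)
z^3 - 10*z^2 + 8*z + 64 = (z - 8)*(z - 4)*(z + 2)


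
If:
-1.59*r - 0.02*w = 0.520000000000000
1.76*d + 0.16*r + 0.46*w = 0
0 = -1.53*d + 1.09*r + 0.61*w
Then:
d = -0.08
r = -0.33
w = 0.40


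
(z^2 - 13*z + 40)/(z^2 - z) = (z^2 - 13*z + 40)/(z*(z - 1))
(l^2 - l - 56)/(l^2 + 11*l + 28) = (l - 8)/(l + 4)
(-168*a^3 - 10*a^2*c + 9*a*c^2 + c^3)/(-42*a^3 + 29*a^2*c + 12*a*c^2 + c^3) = (4*a - c)/(a - c)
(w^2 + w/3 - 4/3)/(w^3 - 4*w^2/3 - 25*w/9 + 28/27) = 9*(w - 1)/(9*w^2 - 24*w + 7)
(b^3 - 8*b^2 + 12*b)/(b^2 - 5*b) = (b^2 - 8*b + 12)/(b - 5)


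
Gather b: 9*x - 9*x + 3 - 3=0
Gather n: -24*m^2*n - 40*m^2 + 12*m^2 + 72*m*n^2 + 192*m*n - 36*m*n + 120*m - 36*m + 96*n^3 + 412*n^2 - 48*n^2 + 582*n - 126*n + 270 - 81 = -28*m^2 + 84*m + 96*n^3 + n^2*(72*m + 364) + n*(-24*m^2 + 156*m + 456) + 189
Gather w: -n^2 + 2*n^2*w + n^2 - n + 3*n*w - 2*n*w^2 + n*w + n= -2*n*w^2 + w*(2*n^2 + 4*n)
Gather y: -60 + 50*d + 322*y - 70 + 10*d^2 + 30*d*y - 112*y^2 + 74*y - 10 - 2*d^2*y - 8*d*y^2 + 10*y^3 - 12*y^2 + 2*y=10*d^2 + 50*d + 10*y^3 + y^2*(-8*d - 124) + y*(-2*d^2 + 30*d + 398) - 140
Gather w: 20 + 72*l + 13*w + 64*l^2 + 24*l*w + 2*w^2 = 64*l^2 + 72*l + 2*w^2 + w*(24*l + 13) + 20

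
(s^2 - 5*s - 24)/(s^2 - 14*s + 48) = (s + 3)/(s - 6)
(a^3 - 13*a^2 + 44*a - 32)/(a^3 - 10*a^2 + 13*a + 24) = (a^2 - 5*a + 4)/(a^2 - 2*a - 3)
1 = 1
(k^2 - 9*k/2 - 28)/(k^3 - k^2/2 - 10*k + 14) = (k - 8)/(k^2 - 4*k + 4)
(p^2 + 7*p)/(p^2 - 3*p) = (p + 7)/(p - 3)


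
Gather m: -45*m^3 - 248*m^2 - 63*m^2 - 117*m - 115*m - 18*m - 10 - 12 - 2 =-45*m^3 - 311*m^2 - 250*m - 24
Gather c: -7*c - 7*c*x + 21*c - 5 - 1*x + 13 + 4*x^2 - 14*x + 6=c*(14 - 7*x) + 4*x^2 - 15*x + 14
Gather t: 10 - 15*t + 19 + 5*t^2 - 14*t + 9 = 5*t^2 - 29*t + 38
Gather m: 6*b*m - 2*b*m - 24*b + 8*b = 4*b*m - 16*b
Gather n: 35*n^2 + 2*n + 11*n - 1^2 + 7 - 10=35*n^2 + 13*n - 4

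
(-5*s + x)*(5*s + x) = -25*s^2 + x^2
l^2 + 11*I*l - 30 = (l + 5*I)*(l + 6*I)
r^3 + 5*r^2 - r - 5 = (r - 1)*(r + 1)*(r + 5)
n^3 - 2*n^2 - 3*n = n*(n - 3)*(n + 1)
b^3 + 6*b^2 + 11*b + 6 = (b + 1)*(b + 2)*(b + 3)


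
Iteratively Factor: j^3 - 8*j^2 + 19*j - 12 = (j - 4)*(j^2 - 4*j + 3) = (j - 4)*(j - 3)*(j - 1)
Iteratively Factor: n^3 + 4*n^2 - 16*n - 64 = (n - 4)*(n^2 + 8*n + 16) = (n - 4)*(n + 4)*(n + 4)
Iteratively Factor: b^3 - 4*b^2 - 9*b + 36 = (b - 4)*(b^2 - 9) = (b - 4)*(b - 3)*(b + 3)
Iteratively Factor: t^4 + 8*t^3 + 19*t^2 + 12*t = (t + 4)*(t^3 + 4*t^2 + 3*t) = (t + 1)*(t + 4)*(t^2 + 3*t) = (t + 1)*(t + 3)*(t + 4)*(t)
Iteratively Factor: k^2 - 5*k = (k - 5)*(k)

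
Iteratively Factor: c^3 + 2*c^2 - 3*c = (c)*(c^2 + 2*c - 3) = c*(c - 1)*(c + 3)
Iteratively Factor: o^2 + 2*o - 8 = (o + 4)*(o - 2)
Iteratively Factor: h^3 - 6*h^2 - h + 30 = (h - 5)*(h^2 - h - 6) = (h - 5)*(h + 2)*(h - 3)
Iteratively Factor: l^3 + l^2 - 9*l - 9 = (l - 3)*(l^2 + 4*l + 3) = (l - 3)*(l + 1)*(l + 3)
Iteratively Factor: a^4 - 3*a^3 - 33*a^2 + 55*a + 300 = (a + 4)*(a^3 - 7*a^2 - 5*a + 75) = (a - 5)*(a + 4)*(a^2 - 2*a - 15) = (a - 5)^2*(a + 4)*(a + 3)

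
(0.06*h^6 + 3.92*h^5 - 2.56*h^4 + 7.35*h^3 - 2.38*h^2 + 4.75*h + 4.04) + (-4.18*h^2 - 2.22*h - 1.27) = 0.06*h^6 + 3.92*h^5 - 2.56*h^4 + 7.35*h^3 - 6.56*h^2 + 2.53*h + 2.77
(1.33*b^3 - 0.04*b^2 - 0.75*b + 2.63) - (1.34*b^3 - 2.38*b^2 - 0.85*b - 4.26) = -0.01*b^3 + 2.34*b^2 + 0.1*b + 6.89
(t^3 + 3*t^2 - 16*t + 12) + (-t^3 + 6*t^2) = 9*t^2 - 16*t + 12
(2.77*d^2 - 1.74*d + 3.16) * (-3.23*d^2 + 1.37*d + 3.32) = -8.9471*d^4 + 9.4151*d^3 - 3.3942*d^2 - 1.4476*d + 10.4912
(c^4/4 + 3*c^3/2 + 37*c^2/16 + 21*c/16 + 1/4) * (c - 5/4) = c^5/4 + 19*c^4/16 + 7*c^3/16 - 101*c^2/64 - 89*c/64 - 5/16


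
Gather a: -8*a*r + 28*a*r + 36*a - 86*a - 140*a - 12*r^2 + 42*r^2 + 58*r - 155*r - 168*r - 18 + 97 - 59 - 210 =a*(20*r - 190) + 30*r^2 - 265*r - 190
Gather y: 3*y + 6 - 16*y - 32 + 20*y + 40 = 7*y + 14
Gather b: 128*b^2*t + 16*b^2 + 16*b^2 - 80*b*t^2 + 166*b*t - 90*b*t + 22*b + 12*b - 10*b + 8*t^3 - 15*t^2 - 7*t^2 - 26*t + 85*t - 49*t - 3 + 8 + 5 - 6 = b^2*(128*t + 32) + b*(-80*t^2 + 76*t + 24) + 8*t^3 - 22*t^2 + 10*t + 4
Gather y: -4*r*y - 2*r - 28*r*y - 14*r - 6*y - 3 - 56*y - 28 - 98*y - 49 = -16*r + y*(-32*r - 160) - 80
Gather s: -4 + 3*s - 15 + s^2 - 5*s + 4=s^2 - 2*s - 15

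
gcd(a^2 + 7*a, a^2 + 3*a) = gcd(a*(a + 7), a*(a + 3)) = a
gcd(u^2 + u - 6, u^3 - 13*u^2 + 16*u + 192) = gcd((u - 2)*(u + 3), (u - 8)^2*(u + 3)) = u + 3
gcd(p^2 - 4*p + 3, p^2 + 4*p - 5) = p - 1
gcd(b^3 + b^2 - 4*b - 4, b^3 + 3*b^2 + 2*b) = b^2 + 3*b + 2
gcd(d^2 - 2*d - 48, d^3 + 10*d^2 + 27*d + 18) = d + 6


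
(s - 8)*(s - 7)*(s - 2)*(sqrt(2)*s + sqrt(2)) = sqrt(2)*s^4 - 16*sqrt(2)*s^3 + 69*sqrt(2)*s^2 - 26*sqrt(2)*s - 112*sqrt(2)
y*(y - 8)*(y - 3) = y^3 - 11*y^2 + 24*y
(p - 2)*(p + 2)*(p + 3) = p^3 + 3*p^2 - 4*p - 12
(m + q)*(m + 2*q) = m^2 + 3*m*q + 2*q^2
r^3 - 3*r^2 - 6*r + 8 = (r - 4)*(r - 1)*(r + 2)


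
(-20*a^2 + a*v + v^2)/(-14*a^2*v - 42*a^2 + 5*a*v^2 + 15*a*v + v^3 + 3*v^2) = (-20*a^2 + a*v + v^2)/(-14*a^2*v - 42*a^2 + 5*a*v^2 + 15*a*v + v^3 + 3*v^2)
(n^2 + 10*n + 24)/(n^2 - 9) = (n^2 + 10*n + 24)/(n^2 - 9)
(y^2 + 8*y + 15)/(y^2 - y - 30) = (y + 3)/(y - 6)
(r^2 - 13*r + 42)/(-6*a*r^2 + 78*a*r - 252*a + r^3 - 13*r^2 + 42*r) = 1/(-6*a + r)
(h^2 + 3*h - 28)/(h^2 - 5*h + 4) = (h + 7)/(h - 1)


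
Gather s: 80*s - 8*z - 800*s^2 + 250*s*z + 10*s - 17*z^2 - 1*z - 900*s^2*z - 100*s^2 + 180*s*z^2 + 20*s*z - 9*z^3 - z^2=s^2*(-900*z - 900) + s*(180*z^2 + 270*z + 90) - 9*z^3 - 18*z^2 - 9*z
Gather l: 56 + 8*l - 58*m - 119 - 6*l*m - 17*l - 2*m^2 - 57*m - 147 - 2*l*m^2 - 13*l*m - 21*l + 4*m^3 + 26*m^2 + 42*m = l*(-2*m^2 - 19*m - 30) + 4*m^3 + 24*m^2 - 73*m - 210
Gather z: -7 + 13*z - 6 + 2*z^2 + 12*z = 2*z^2 + 25*z - 13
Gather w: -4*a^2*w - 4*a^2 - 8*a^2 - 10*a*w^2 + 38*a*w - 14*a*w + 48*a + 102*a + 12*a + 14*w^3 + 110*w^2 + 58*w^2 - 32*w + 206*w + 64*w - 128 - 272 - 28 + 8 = -12*a^2 + 162*a + 14*w^3 + w^2*(168 - 10*a) + w*(-4*a^2 + 24*a + 238) - 420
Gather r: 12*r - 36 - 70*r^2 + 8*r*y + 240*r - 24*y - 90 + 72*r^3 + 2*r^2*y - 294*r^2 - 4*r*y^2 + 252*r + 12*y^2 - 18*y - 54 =72*r^3 + r^2*(2*y - 364) + r*(-4*y^2 + 8*y + 504) + 12*y^2 - 42*y - 180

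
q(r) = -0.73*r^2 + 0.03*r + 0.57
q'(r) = 0.03 - 1.46*r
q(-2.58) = -4.37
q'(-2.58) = 3.80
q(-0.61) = 0.28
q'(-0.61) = 0.92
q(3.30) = -7.28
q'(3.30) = -4.79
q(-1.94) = -2.24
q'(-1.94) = 2.86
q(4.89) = -16.74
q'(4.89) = -7.11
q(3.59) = -8.73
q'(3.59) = -5.21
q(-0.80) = 0.08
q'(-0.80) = 1.20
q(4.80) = -16.11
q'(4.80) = -6.98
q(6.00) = -25.53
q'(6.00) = -8.73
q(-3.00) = -6.09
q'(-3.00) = 4.41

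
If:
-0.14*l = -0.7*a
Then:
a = 0.2*l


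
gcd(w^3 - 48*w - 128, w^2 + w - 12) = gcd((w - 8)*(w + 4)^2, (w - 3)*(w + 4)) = w + 4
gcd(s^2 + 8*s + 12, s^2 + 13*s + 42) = s + 6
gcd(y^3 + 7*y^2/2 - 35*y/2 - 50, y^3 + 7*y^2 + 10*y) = y + 5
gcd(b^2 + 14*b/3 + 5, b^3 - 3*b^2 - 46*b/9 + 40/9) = b + 5/3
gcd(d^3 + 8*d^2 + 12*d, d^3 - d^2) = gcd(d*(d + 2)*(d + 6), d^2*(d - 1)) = d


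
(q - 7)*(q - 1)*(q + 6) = q^3 - 2*q^2 - 41*q + 42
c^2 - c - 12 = (c - 4)*(c + 3)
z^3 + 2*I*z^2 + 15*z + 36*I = (z - 4*I)*(z + 3*I)^2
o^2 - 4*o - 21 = (o - 7)*(o + 3)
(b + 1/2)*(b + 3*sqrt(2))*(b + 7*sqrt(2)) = b^3 + b^2/2 + 10*sqrt(2)*b^2 + 5*sqrt(2)*b + 42*b + 21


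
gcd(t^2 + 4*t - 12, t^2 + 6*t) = t + 6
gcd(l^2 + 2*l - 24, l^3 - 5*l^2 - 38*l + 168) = l^2 + 2*l - 24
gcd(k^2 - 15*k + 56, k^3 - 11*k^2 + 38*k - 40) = 1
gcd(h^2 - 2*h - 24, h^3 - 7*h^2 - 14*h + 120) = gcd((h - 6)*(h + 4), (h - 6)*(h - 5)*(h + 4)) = h^2 - 2*h - 24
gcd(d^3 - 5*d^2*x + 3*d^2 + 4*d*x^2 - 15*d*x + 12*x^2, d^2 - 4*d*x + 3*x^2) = -d + x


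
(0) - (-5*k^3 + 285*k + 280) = 5*k^3 - 285*k - 280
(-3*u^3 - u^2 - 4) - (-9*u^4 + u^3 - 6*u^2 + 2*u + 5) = 9*u^4 - 4*u^3 + 5*u^2 - 2*u - 9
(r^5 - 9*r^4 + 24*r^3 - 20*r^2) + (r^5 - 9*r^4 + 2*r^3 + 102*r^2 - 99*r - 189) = 2*r^5 - 18*r^4 + 26*r^3 + 82*r^2 - 99*r - 189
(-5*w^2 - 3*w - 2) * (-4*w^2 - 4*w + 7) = 20*w^4 + 32*w^3 - 15*w^2 - 13*w - 14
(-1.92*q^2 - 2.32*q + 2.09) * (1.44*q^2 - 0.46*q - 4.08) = -2.7648*q^4 - 2.4576*q^3 + 11.9104*q^2 + 8.5042*q - 8.5272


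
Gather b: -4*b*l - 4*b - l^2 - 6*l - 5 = b*(-4*l - 4) - l^2 - 6*l - 5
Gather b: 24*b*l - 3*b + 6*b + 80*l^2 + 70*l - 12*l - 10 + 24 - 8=b*(24*l + 3) + 80*l^2 + 58*l + 6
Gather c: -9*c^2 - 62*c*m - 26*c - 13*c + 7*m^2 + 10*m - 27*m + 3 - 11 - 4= -9*c^2 + c*(-62*m - 39) + 7*m^2 - 17*m - 12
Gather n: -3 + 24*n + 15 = 24*n + 12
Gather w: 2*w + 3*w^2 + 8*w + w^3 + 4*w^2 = w^3 + 7*w^2 + 10*w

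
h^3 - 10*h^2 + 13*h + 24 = (h - 8)*(h - 3)*(h + 1)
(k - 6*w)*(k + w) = k^2 - 5*k*w - 6*w^2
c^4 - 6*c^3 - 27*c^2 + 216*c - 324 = (c - 6)*(c - 3)^2*(c + 6)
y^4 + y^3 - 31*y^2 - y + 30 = (y - 5)*(y - 1)*(y + 1)*(y + 6)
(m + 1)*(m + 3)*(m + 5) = m^3 + 9*m^2 + 23*m + 15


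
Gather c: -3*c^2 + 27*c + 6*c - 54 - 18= -3*c^2 + 33*c - 72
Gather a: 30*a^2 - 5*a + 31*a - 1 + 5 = 30*a^2 + 26*a + 4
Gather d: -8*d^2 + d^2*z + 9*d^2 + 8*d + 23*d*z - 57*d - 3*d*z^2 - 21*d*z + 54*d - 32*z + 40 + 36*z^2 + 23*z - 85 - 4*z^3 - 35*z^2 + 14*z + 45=d^2*(z + 1) + d*(-3*z^2 + 2*z + 5) - 4*z^3 + z^2 + 5*z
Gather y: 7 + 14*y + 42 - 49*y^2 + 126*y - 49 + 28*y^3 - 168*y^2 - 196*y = 28*y^3 - 217*y^2 - 56*y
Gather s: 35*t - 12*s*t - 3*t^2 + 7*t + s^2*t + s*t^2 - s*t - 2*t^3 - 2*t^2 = s^2*t + s*(t^2 - 13*t) - 2*t^3 - 5*t^2 + 42*t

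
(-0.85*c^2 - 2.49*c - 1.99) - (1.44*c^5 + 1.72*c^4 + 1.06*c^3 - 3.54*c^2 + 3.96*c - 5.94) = -1.44*c^5 - 1.72*c^4 - 1.06*c^3 + 2.69*c^2 - 6.45*c + 3.95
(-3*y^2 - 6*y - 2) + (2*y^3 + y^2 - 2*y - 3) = 2*y^3 - 2*y^2 - 8*y - 5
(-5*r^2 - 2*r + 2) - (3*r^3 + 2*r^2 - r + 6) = -3*r^3 - 7*r^2 - r - 4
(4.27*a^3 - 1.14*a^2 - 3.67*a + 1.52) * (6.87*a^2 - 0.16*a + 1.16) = 29.3349*a^5 - 8.515*a^4 - 20.0773*a^3 + 9.7072*a^2 - 4.5004*a + 1.7632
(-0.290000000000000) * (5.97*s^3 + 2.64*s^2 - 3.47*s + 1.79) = -1.7313*s^3 - 0.7656*s^2 + 1.0063*s - 0.5191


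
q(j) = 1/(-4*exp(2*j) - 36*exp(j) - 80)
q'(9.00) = 0.00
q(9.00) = 0.00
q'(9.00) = 0.00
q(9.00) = 0.00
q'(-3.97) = 0.00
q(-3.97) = -0.01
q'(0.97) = 0.00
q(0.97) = -0.00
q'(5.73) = 0.00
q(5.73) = -0.00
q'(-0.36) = 0.00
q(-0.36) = -0.01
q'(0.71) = 0.00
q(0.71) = -0.01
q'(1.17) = 0.00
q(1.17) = -0.00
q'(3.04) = 0.00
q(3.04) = -0.00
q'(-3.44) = 0.00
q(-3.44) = -0.01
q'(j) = (8*exp(2*j) + 36*exp(j))/(-4*exp(2*j) - 36*exp(j) - 80)^2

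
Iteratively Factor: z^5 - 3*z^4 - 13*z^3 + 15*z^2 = (z - 1)*(z^4 - 2*z^3 - 15*z^2) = (z - 5)*(z - 1)*(z^3 + 3*z^2) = z*(z - 5)*(z - 1)*(z^2 + 3*z) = z^2*(z - 5)*(z - 1)*(z + 3)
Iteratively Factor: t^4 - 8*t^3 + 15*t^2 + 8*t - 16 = (t + 1)*(t^3 - 9*t^2 + 24*t - 16) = (t - 4)*(t + 1)*(t^2 - 5*t + 4) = (t - 4)^2*(t + 1)*(t - 1)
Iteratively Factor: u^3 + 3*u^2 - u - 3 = (u + 3)*(u^2 - 1) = (u - 1)*(u + 3)*(u + 1)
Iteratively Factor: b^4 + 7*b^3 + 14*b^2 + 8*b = (b + 4)*(b^3 + 3*b^2 + 2*b) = (b + 2)*(b + 4)*(b^2 + b) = b*(b + 2)*(b + 4)*(b + 1)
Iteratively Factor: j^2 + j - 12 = (j - 3)*(j + 4)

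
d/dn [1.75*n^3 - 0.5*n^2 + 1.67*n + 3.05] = 5.25*n^2 - 1.0*n + 1.67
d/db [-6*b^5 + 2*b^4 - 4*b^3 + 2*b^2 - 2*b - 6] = -30*b^4 + 8*b^3 - 12*b^2 + 4*b - 2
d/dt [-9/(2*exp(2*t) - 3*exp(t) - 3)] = (36*exp(t) - 27)*exp(t)/(-2*exp(2*t) + 3*exp(t) + 3)^2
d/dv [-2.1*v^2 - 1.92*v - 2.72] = -4.2*v - 1.92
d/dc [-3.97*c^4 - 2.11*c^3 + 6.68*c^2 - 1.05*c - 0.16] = -15.88*c^3 - 6.33*c^2 + 13.36*c - 1.05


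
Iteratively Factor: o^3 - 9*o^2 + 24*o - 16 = (o - 4)*(o^2 - 5*o + 4) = (o - 4)^2*(o - 1)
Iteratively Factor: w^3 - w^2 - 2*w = (w + 1)*(w^2 - 2*w) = w*(w + 1)*(w - 2)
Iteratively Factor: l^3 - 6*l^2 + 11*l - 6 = (l - 1)*(l^2 - 5*l + 6) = (l - 3)*(l - 1)*(l - 2)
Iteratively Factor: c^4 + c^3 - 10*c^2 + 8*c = (c - 2)*(c^3 + 3*c^2 - 4*c) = (c - 2)*(c - 1)*(c^2 + 4*c) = (c - 2)*(c - 1)*(c + 4)*(c)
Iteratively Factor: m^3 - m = (m + 1)*(m^2 - m) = (m - 1)*(m + 1)*(m)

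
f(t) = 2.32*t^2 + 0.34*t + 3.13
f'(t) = 4.64*t + 0.34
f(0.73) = 4.61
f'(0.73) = 3.73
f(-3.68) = 33.30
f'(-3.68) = -16.74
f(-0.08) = 3.12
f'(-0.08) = -0.03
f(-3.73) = 34.14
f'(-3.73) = -16.97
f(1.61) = 9.69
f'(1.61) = 7.81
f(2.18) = 14.90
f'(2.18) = 10.46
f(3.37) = 30.62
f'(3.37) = 15.98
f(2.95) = 24.32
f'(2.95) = 14.03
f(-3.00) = 22.99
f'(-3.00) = -13.58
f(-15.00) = 520.03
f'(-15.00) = -69.26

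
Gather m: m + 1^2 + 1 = m + 2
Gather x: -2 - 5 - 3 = -10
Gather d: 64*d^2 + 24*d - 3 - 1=64*d^2 + 24*d - 4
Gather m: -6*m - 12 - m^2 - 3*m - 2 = -m^2 - 9*m - 14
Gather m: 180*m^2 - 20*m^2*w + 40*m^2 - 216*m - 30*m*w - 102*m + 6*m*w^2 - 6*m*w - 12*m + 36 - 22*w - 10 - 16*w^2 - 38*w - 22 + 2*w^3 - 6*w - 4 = m^2*(220 - 20*w) + m*(6*w^2 - 36*w - 330) + 2*w^3 - 16*w^2 - 66*w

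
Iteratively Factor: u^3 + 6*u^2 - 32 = (u + 4)*(u^2 + 2*u - 8) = (u + 4)^2*(u - 2)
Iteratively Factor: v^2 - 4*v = (v - 4)*(v)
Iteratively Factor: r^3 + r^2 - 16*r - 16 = (r + 4)*(r^2 - 3*r - 4) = (r + 1)*(r + 4)*(r - 4)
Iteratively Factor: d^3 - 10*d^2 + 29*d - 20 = (d - 5)*(d^2 - 5*d + 4) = (d - 5)*(d - 1)*(d - 4)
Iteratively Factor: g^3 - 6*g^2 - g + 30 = (g - 5)*(g^2 - g - 6) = (g - 5)*(g + 2)*(g - 3)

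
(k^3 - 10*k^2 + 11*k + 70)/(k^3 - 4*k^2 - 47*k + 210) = (k^2 - 5*k - 14)/(k^2 + k - 42)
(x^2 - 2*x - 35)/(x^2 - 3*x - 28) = (x + 5)/(x + 4)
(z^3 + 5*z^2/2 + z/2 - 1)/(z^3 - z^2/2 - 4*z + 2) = (z + 1)/(z - 2)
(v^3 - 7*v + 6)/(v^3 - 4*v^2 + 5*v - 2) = (v + 3)/(v - 1)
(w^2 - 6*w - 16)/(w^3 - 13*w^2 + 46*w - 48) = (w + 2)/(w^2 - 5*w + 6)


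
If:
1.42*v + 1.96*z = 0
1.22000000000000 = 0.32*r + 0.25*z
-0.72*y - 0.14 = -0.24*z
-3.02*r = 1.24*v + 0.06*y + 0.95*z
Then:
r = 0.91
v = -5.12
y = 1.04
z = 3.71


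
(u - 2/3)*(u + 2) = u^2 + 4*u/3 - 4/3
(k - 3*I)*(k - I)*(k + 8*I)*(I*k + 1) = I*k^4 - 3*k^3 + 33*I*k^2 + 53*k - 24*I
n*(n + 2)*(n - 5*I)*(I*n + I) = I*n^4 + 5*n^3 + 3*I*n^3 + 15*n^2 + 2*I*n^2 + 10*n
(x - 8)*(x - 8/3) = x^2 - 32*x/3 + 64/3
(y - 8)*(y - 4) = y^2 - 12*y + 32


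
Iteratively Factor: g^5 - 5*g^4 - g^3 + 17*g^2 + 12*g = (g + 1)*(g^4 - 6*g^3 + 5*g^2 + 12*g) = g*(g + 1)*(g^3 - 6*g^2 + 5*g + 12) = g*(g + 1)^2*(g^2 - 7*g + 12) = g*(g - 3)*(g + 1)^2*(g - 4)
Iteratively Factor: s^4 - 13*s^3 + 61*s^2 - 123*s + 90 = (s - 3)*(s^3 - 10*s^2 + 31*s - 30) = (s - 3)*(s - 2)*(s^2 - 8*s + 15) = (s - 5)*(s - 3)*(s - 2)*(s - 3)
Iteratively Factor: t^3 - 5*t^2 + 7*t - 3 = (t - 1)*(t^2 - 4*t + 3) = (t - 1)^2*(t - 3)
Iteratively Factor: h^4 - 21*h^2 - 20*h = (h + 1)*(h^3 - h^2 - 20*h) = (h - 5)*(h + 1)*(h^2 + 4*h) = h*(h - 5)*(h + 1)*(h + 4)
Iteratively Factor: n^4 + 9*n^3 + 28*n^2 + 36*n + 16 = (n + 2)*(n^3 + 7*n^2 + 14*n + 8) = (n + 1)*(n + 2)*(n^2 + 6*n + 8) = (n + 1)*(n + 2)^2*(n + 4)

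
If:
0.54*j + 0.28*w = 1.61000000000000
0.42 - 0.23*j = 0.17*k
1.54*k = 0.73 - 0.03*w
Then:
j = 1.52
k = 0.42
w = 2.83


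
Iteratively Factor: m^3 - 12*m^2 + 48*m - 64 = (m - 4)*(m^2 - 8*m + 16) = (m - 4)^2*(m - 4)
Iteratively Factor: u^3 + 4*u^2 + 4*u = (u + 2)*(u^2 + 2*u) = (u + 2)^2*(u)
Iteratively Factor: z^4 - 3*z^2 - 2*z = (z - 2)*(z^3 + 2*z^2 + z) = z*(z - 2)*(z^2 + 2*z + 1) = z*(z - 2)*(z + 1)*(z + 1)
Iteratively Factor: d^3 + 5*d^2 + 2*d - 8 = (d - 1)*(d^2 + 6*d + 8) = (d - 1)*(d + 2)*(d + 4)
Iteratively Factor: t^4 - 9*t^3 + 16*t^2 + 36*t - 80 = (t - 4)*(t^3 - 5*t^2 - 4*t + 20) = (t - 4)*(t + 2)*(t^2 - 7*t + 10) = (t - 5)*(t - 4)*(t + 2)*(t - 2)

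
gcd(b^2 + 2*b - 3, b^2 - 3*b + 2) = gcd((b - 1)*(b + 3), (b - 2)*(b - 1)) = b - 1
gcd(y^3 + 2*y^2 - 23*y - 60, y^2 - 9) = y + 3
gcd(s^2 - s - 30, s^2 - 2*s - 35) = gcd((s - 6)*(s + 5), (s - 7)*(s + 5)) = s + 5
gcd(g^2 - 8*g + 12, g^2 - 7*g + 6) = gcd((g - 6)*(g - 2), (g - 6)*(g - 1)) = g - 6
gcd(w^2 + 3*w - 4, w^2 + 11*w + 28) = w + 4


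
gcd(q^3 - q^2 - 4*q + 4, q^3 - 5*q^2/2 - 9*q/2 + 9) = q + 2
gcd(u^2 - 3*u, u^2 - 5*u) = u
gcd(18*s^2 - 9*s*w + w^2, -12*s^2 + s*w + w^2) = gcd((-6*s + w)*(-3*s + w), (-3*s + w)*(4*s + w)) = 3*s - w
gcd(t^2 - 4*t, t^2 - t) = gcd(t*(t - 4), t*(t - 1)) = t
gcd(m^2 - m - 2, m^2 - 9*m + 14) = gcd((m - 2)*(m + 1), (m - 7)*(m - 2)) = m - 2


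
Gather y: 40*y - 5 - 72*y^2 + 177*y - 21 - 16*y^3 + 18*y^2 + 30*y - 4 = -16*y^3 - 54*y^2 + 247*y - 30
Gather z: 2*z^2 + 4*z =2*z^2 + 4*z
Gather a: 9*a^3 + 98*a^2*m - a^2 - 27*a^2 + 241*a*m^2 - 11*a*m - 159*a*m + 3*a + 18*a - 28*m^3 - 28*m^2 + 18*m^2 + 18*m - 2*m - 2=9*a^3 + a^2*(98*m - 28) + a*(241*m^2 - 170*m + 21) - 28*m^3 - 10*m^2 + 16*m - 2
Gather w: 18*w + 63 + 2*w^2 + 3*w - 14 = 2*w^2 + 21*w + 49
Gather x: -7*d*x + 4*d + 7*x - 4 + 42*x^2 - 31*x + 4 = 4*d + 42*x^2 + x*(-7*d - 24)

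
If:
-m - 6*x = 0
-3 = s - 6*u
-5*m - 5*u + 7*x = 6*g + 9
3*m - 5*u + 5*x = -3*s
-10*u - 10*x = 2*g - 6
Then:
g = -453/299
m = -189/299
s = 534/299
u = 477/598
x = 63/598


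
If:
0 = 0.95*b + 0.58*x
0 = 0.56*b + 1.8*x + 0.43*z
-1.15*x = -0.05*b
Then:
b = 0.00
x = 0.00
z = 0.00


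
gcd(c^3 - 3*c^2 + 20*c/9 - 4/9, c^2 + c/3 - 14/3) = c - 2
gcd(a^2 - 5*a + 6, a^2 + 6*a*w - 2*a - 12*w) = a - 2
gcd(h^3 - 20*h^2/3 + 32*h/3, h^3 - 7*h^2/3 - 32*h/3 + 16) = h - 4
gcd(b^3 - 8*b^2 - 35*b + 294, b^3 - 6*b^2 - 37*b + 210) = b^2 - b - 42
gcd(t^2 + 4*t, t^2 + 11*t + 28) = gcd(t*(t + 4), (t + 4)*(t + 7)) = t + 4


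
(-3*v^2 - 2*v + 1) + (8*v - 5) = -3*v^2 + 6*v - 4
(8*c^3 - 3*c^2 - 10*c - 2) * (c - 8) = 8*c^4 - 67*c^3 + 14*c^2 + 78*c + 16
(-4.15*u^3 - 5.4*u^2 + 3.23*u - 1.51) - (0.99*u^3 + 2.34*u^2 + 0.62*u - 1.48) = -5.14*u^3 - 7.74*u^2 + 2.61*u - 0.03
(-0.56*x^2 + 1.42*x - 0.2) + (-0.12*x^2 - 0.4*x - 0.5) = -0.68*x^2 + 1.02*x - 0.7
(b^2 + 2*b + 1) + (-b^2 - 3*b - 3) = -b - 2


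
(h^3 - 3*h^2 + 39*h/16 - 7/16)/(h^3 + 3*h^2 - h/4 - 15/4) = (16*h^2 - 32*h + 7)/(4*(4*h^2 + 16*h + 15))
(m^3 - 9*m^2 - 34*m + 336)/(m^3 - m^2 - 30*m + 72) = (m^2 - 15*m + 56)/(m^2 - 7*m + 12)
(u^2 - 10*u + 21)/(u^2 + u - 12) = (u - 7)/(u + 4)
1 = 1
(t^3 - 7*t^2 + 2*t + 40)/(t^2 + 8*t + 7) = (t^3 - 7*t^2 + 2*t + 40)/(t^2 + 8*t + 7)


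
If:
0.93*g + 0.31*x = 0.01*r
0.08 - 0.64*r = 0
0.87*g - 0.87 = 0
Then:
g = 1.00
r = 0.12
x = -3.00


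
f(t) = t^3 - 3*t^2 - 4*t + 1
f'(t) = 3*t^2 - 6*t - 4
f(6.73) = 143.02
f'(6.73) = 91.50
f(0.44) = -1.26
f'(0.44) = -6.06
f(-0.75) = 1.89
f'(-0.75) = 2.19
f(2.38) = -12.03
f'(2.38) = -1.29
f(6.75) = 144.86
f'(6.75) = 92.19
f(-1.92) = -9.46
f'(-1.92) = 18.58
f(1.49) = -8.31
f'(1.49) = -6.28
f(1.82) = -10.19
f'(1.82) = -4.98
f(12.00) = 1249.00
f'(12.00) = 356.00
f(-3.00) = -41.00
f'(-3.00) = 41.00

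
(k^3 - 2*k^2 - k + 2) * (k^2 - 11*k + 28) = k^5 - 13*k^4 + 49*k^3 - 43*k^2 - 50*k + 56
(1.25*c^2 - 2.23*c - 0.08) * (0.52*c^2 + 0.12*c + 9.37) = 0.65*c^4 - 1.0096*c^3 + 11.4033*c^2 - 20.9047*c - 0.7496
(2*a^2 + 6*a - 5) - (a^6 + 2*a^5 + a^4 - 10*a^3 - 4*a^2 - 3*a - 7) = -a^6 - 2*a^5 - a^4 + 10*a^3 + 6*a^2 + 9*a + 2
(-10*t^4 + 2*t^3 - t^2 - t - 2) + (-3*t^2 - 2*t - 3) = -10*t^4 + 2*t^3 - 4*t^2 - 3*t - 5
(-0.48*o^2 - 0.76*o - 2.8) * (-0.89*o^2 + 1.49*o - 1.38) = 0.4272*o^4 - 0.0387999999999999*o^3 + 2.022*o^2 - 3.1232*o + 3.864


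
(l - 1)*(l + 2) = l^2 + l - 2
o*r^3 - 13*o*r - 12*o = (r - 4)*(r + 3)*(o*r + o)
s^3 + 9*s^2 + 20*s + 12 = (s + 1)*(s + 2)*(s + 6)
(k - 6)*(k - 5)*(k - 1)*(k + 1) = k^4 - 11*k^3 + 29*k^2 + 11*k - 30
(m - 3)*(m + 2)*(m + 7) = m^3 + 6*m^2 - 13*m - 42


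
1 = 1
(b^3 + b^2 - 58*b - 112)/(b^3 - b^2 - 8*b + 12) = (b^3 + b^2 - 58*b - 112)/(b^3 - b^2 - 8*b + 12)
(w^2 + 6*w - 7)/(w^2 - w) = (w + 7)/w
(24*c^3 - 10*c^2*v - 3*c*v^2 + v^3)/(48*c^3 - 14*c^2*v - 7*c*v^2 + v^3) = (-4*c + v)/(-8*c + v)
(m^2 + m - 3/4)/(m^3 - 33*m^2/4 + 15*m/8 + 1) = 2*(2*m + 3)/(4*m^2 - 31*m - 8)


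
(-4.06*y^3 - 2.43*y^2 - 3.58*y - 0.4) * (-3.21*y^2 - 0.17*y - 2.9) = 13.0326*y^5 + 8.4905*y^4 + 23.6789*y^3 + 8.9396*y^2 + 10.45*y + 1.16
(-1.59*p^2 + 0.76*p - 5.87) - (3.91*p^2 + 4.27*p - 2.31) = -5.5*p^2 - 3.51*p - 3.56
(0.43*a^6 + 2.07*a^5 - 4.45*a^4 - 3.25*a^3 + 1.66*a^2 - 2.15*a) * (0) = 0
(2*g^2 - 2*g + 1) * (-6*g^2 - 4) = -12*g^4 + 12*g^3 - 14*g^2 + 8*g - 4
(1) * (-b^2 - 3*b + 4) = -b^2 - 3*b + 4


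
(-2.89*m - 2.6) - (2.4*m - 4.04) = 1.44 - 5.29*m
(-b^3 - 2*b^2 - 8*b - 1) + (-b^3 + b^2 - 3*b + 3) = -2*b^3 - b^2 - 11*b + 2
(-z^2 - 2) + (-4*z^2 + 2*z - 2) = -5*z^2 + 2*z - 4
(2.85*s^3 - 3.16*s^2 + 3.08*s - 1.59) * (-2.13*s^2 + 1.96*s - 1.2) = -6.0705*s^5 + 12.3168*s^4 - 16.174*s^3 + 13.2155*s^2 - 6.8124*s + 1.908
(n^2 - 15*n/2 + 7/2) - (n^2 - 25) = 57/2 - 15*n/2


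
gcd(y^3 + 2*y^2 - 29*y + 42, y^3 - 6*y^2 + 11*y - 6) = y^2 - 5*y + 6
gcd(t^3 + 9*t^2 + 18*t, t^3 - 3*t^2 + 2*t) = t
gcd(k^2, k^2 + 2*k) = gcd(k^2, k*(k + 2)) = k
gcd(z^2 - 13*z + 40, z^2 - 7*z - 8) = z - 8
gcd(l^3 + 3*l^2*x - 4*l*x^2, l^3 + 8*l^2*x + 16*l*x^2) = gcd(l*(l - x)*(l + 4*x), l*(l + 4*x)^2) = l^2 + 4*l*x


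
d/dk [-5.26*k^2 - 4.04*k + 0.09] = -10.52*k - 4.04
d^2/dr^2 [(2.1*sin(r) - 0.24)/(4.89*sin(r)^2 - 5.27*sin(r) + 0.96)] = (-50.2154099999999*sin(r)^5 - 31.1620140000001*sin(r)^4 + 141.025644*sin(r)^3 - 42.8988719999999*sin(r)^2 - 22.76136*sin(r) + 10.17096)/(116.930169*sin(r)^6 - 378.050301*sin(r)^5 + 476.295291*sin(r)^4 - 294.800111*sin(r)^3 + 93.505824*sin(r)^2 - 14.570496*sin(r) + 0.884736)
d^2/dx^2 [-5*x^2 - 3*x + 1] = -10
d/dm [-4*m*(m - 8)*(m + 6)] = -12*m^2 + 16*m + 192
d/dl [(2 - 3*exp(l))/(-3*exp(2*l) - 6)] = (-exp(2*l) + 4*exp(l)/3 + 2)*exp(l)/(exp(4*l) + 4*exp(2*l) + 4)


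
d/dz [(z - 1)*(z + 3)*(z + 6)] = 3*z^2 + 16*z + 9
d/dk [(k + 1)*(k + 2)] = 2*k + 3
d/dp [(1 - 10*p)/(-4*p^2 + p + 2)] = (40*p^2 - 10*p - (8*p - 1)*(10*p - 1) - 20)/(-4*p^2 + p + 2)^2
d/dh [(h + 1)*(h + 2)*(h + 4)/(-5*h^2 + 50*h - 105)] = (-h^4 + 20*h^3 + 21*h^2 - 278*h - 374)/(5*(h^4 - 20*h^3 + 142*h^2 - 420*h + 441))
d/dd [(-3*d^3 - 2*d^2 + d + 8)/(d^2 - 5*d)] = (-3*d^4 + 30*d^3 + 9*d^2 - 16*d + 40)/(d^2*(d^2 - 10*d + 25))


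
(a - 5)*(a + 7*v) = a^2 + 7*a*v - 5*a - 35*v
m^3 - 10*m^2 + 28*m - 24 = (m - 6)*(m - 2)^2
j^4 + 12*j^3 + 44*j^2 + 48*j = j*(j + 2)*(j + 4)*(j + 6)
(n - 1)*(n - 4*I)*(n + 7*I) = n^3 - n^2 + 3*I*n^2 + 28*n - 3*I*n - 28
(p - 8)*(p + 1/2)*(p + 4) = p^3 - 7*p^2/2 - 34*p - 16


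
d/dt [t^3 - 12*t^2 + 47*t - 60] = 3*t^2 - 24*t + 47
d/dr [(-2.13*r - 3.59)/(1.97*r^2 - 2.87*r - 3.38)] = (4.1961*r^2 + 14.1446*r - 3.1039)/(3.8809*r^4 - 11.3078*r^3 - 5.0803*r^2 + 19.4012*r + 11.4244)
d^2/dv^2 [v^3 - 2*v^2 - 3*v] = 6*v - 4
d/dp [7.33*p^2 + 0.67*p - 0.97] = 14.66*p + 0.67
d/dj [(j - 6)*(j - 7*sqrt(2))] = 2*j - 7*sqrt(2) - 6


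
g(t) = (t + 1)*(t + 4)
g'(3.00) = 11.00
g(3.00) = 28.00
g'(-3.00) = -1.00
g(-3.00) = -2.00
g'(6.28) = 17.56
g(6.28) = 74.84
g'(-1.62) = 1.76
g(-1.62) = -1.48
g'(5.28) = 15.56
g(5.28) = 58.28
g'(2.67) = 10.34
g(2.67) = 24.48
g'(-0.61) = 3.78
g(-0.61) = 1.32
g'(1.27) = 7.54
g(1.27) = 11.96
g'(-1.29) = 2.42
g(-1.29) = -0.79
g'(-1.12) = 2.76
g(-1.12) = -0.35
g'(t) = 2*t + 5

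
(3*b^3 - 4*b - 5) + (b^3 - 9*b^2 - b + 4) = 4*b^3 - 9*b^2 - 5*b - 1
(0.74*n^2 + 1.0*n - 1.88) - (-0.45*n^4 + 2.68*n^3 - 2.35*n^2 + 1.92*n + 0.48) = 0.45*n^4 - 2.68*n^3 + 3.09*n^2 - 0.92*n - 2.36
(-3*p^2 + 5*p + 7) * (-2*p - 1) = 6*p^3 - 7*p^2 - 19*p - 7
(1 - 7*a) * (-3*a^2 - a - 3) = 21*a^3 + 4*a^2 + 20*a - 3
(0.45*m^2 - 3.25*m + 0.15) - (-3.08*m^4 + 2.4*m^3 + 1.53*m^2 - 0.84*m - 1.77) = 3.08*m^4 - 2.4*m^3 - 1.08*m^2 - 2.41*m + 1.92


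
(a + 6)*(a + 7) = a^2 + 13*a + 42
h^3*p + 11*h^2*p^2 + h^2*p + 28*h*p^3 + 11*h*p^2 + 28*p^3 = (h + 4*p)*(h + 7*p)*(h*p + p)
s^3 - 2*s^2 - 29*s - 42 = (s - 7)*(s + 2)*(s + 3)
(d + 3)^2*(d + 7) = d^3 + 13*d^2 + 51*d + 63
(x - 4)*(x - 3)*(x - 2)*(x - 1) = x^4 - 10*x^3 + 35*x^2 - 50*x + 24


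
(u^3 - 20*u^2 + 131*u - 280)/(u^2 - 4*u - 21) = (u^2 - 13*u + 40)/(u + 3)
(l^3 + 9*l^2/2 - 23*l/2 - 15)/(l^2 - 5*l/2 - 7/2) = (2*l^2 + 7*l - 30)/(2*l - 7)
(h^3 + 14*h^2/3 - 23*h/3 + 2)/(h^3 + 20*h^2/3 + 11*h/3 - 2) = (h - 1)/(h + 1)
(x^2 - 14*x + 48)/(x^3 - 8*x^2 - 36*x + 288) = 1/(x + 6)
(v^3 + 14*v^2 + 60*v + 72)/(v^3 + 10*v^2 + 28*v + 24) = (v + 6)/(v + 2)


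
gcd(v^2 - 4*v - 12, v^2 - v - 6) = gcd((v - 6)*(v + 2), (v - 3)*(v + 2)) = v + 2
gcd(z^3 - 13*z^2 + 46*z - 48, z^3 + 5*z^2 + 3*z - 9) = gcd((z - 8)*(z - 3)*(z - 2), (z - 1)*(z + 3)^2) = 1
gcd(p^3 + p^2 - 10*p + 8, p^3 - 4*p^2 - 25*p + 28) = p^2 + 3*p - 4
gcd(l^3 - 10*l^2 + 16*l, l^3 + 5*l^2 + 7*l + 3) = 1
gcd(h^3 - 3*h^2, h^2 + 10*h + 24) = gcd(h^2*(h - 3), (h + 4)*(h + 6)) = 1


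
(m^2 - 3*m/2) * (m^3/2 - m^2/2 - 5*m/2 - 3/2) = m^5/2 - 5*m^4/4 - 7*m^3/4 + 9*m^2/4 + 9*m/4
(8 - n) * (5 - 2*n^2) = 2*n^3 - 16*n^2 - 5*n + 40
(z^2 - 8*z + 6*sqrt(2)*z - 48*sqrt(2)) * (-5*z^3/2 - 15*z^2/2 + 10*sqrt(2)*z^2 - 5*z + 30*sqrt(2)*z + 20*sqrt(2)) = -5*z^5/2 - 5*sqrt(2)*z^4 + 25*z^4/2 + 25*sqrt(2)*z^3 + 175*z^3 - 560*z^2 + 110*sqrt(2)*z^2 - 2640*z + 80*sqrt(2)*z - 1920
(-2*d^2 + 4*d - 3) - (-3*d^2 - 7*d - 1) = d^2 + 11*d - 2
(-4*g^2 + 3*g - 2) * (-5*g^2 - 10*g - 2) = 20*g^4 + 25*g^3 - 12*g^2 + 14*g + 4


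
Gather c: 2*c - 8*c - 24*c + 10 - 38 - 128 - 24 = -30*c - 180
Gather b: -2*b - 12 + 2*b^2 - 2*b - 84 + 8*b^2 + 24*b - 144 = 10*b^2 + 20*b - 240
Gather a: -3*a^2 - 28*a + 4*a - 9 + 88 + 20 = -3*a^2 - 24*a + 99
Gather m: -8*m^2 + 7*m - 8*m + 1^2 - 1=-8*m^2 - m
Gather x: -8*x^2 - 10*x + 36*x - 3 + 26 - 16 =-8*x^2 + 26*x + 7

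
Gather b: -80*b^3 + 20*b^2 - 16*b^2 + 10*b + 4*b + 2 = -80*b^3 + 4*b^2 + 14*b + 2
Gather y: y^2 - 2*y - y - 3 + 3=y^2 - 3*y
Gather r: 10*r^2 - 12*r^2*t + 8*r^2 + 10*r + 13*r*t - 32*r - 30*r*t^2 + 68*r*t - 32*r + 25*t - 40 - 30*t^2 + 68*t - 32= r^2*(18 - 12*t) + r*(-30*t^2 + 81*t - 54) - 30*t^2 + 93*t - 72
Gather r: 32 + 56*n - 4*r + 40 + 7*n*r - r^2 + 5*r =56*n - r^2 + r*(7*n + 1) + 72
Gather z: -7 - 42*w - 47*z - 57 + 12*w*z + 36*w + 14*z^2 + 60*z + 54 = -6*w + 14*z^2 + z*(12*w + 13) - 10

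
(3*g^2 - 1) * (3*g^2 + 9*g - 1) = 9*g^4 + 27*g^3 - 6*g^2 - 9*g + 1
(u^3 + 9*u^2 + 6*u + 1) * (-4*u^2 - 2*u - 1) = -4*u^5 - 38*u^4 - 43*u^3 - 25*u^2 - 8*u - 1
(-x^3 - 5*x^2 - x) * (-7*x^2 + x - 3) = 7*x^5 + 34*x^4 + 5*x^3 + 14*x^2 + 3*x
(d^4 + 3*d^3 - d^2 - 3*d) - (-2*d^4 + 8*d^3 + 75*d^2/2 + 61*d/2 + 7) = 3*d^4 - 5*d^3 - 77*d^2/2 - 67*d/2 - 7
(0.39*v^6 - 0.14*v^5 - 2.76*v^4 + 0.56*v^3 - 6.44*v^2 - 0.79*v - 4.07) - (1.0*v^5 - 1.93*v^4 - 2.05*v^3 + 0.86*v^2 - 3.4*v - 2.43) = 0.39*v^6 - 1.14*v^5 - 0.83*v^4 + 2.61*v^3 - 7.3*v^2 + 2.61*v - 1.64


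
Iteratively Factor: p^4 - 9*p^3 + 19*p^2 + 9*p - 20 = (p + 1)*(p^3 - 10*p^2 + 29*p - 20) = (p - 4)*(p + 1)*(p^2 - 6*p + 5) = (p - 5)*(p - 4)*(p + 1)*(p - 1)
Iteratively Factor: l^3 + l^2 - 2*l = (l - 1)*(l^2 + 2*l) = (l - 1)*(l + 2)*(l)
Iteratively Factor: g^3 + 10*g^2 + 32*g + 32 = (g + 2)*(g^2 + 8*g + 16) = (g + 2)*(g + 4)*(g + 4)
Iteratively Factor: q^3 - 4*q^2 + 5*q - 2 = (q - 1)*(q^2 - 3*q + 2) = (q - 1)^2*(q - 2)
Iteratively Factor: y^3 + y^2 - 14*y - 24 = (y + 2)*(y^2 - y - 12) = (y - 4)*(y + 2)*(y + 3)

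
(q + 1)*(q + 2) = q^2 + 3*q + 2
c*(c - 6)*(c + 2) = c^3 - 4*c^2 - 12*c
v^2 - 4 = (v - 2)*(v + 2)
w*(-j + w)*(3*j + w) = -3*j^2*w + 2*j*w^2 + w^3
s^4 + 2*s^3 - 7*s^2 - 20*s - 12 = (s - 3)*(s + 1)*(s + 2)^2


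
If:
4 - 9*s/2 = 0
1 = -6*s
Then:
No Solution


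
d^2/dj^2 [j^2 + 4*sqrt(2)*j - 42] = 2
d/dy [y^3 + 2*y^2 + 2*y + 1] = 3*y^2 + 4*y + 2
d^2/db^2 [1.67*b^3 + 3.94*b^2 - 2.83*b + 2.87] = 10.02*b + 7.88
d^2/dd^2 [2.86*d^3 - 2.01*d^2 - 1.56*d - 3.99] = 17.16*d - 4.02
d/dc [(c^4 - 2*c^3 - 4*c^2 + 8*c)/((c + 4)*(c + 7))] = (2*c^5 + 31*c^4 + 68*c^3 - 220*c^2 - 224*c + 224)/(c^4 + 22*c^3 + 177*c^2 + 616*c + 784)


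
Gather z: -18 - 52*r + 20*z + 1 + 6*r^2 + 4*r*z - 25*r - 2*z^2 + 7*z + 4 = 6*r^2 - 77*r - 2*z^2 + z*(4*r + 27) - 13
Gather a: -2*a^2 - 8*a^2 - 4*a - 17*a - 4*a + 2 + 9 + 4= -10*a^2 - 25*a + 15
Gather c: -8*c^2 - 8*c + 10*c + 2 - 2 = -8*c^2 + 2*c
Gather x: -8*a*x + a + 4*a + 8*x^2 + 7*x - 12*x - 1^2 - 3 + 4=5*a + 8*x^2 + x*(-8*a - 5)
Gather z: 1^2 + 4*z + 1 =4*z + 2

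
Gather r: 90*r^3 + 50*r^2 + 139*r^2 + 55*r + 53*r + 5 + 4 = 90*r^3 + 189*r^2 + 108*r + 9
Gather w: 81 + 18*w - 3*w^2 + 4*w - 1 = -3*w^2 + 22*w + 80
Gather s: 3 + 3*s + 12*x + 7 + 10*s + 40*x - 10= 13*s + 52*x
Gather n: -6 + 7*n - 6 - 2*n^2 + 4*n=-2*n^2 + 11*n - 12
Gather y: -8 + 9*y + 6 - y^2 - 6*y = -y^2 + 3*y - 2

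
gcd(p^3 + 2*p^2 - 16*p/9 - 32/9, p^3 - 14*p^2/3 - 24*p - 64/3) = p^2 + 10*p/3 + 8/3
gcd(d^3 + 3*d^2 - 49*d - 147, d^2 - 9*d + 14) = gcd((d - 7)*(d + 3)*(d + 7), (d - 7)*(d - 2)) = d - 7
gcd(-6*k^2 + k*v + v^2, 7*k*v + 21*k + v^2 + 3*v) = 1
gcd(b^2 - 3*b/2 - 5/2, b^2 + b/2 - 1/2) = b + 1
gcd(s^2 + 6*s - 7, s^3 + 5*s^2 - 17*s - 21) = s + 7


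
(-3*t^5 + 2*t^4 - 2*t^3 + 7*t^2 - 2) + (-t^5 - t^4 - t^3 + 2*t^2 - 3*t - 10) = -4*t^5 + t^4 - 3*t^3 + 9*t^2 - 3*t - 12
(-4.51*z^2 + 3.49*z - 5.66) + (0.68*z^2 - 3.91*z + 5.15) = -3.83*z^2 - 0.42*z - 0.51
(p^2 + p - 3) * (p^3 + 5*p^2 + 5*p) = p^5 + 6*p^4 + 7*p^3 - 10*p^2 - 15*p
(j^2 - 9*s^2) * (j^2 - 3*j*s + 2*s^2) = j^4 - 3*j^3*s - 7*j^2*s^2 + 27*j*s^3 - 18*s^4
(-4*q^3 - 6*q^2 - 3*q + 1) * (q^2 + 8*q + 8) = -4*q^5 - 38*q^4 - 83*q^3 - 71*q^2 - 16*q + 8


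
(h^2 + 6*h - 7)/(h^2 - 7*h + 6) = (h + 7)/(h - 6)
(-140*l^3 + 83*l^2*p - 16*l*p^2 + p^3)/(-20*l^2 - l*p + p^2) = (28*l^2 - 11*l*p + p^2)/(4*l + p)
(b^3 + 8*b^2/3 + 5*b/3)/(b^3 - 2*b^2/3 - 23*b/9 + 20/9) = 3*b*(b + 1)/(3*b^2 - 7*b + 4)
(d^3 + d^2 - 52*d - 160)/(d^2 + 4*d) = d - 3 - 40/d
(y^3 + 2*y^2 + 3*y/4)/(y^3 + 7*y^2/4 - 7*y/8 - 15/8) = 2*y*(2*y + 1)/(4*y^2 + y - 5)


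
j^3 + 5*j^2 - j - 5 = (j - 1)*(j + 1)*(j + 5)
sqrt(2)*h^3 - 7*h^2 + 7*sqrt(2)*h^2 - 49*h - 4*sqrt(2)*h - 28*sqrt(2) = (h + 7)*(h - 4*sqrt(2))*(sqrt(2)*h + 1)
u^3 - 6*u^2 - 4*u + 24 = (u - 6)*(u - 2)*(u + 2)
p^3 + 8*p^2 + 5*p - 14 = (p - 1)*(p + 2)*(p + 7)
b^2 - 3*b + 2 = (b - 2)*(b - 1)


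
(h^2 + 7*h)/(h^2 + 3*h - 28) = h/(h - 4)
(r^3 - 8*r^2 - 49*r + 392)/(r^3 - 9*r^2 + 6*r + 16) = (r^2 - 49)/(r^2 - r - 2)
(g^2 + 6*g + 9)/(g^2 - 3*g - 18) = (g + 3)/(g - 6)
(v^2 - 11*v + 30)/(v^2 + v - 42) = (v - 5)/(v + 7)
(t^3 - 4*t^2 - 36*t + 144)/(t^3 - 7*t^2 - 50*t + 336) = (t^2 + 2*t - 24)/(t^2 - t - 56)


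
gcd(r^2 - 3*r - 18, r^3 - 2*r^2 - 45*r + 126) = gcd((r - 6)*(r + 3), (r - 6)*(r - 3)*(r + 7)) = r - 6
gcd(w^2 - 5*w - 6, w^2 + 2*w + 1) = w + 1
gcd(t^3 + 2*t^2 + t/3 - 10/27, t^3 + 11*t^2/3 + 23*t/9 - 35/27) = t^2 + 4*t/3 - 5/9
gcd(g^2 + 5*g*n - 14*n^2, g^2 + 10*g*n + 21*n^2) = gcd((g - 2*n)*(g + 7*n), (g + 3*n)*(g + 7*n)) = g + 7*n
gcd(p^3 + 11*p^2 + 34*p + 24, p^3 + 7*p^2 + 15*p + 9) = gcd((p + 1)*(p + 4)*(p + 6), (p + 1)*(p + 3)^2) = p + 1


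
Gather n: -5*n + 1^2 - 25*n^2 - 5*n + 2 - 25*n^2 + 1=-50*n^2 - 10*n + 4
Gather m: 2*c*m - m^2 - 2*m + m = -m^2 + m*(2*c - 1)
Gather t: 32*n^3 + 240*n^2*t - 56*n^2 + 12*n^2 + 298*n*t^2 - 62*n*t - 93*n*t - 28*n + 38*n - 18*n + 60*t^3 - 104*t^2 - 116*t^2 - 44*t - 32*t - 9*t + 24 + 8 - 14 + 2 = 32*n^3 - 44*n^2 - 8*n + 60*t^3 + t^2*(298*n - 220) + t*(240*n^2 - 155*n - 85) + 20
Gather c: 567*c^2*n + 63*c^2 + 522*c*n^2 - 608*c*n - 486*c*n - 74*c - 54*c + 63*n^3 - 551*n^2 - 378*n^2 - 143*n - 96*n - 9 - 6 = c^2*(567*n + 63) + c*(522*n^2 - 1094*n - 128) + 63*n^3 - 929*n^2 - 239*n - 15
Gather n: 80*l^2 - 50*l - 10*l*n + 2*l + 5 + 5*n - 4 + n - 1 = 80*l^2 - 48*l + n*(6 - 10*l)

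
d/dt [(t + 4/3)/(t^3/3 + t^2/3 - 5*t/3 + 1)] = (-6*t^2 - 21*t - 29)/(t^5 + 3*t^4 - 6*t^3 - 10*t^2 + 21*t - 9)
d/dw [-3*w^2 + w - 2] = 1 - 6*w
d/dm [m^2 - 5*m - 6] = 2*m - 5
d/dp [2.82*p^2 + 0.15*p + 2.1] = 5.64*p + 0.15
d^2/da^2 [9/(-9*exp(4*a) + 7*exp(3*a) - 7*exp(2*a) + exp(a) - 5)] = 9*(-2*(36*exp(3*a) - 21*exp(2*a) + 14*exp(a) - 1)^2*exp(a) + (144*exp(3*a) - 63*exp(2*a) + 28*exp(a) - 1)*(9*exp(4*a) - 7*exp(3*a) + 7*exp(2*a) - exp(a) + 5))*exp(a)/(9*exp(4*a) - 7*exp(3*a) + 7*exp(2*a) - exp(a) + 5)^3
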